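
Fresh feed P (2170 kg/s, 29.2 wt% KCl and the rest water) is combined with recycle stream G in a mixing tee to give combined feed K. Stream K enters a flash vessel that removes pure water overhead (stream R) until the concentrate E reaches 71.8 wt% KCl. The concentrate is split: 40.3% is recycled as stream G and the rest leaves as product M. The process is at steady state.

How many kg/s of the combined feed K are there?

2766 kg/s

Overall KCl balance (none leaves overhead): KCl in fresh feed = KCl in product, i.e. 2170×0.292 = (1−0.403)·E·0.718.
E = 633.64/(0.718×0.597) = 1478.2 kg/s.
Recycle G = 0.403×1478.2 = 595.73 kg/s.
Combined feed K = 2170 + 595.73 = 2765.7 kg/s.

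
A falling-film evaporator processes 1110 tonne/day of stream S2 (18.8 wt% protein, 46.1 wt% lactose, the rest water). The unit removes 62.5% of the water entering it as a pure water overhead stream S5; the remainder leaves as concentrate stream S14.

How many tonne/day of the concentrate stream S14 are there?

866.5 tonne/day

water entering = 1110×0.351 = 389.61 tonne/day; overhead removed = 0.625×389.61 = 243.51 tonne/day.
Concentrate = 1110 − 243.51 = 866.49 tonne/day.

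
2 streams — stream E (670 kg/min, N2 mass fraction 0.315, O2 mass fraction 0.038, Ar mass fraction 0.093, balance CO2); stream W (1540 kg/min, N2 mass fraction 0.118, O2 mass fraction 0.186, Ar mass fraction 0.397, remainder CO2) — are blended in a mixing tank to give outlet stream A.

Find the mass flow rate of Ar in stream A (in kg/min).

Ar out = Ar in = 670×0.093 + 1540×0.397 = 673.69 kg/min.

673.7 kg/min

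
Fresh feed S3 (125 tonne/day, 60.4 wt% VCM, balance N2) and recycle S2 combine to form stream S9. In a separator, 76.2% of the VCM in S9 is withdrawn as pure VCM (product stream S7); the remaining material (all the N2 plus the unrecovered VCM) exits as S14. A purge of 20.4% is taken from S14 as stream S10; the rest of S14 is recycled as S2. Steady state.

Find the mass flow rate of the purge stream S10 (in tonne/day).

54.02 tonne/day

N2 enters only via S3 and leaves only via the purge: 125×0.396 = 0.204×(N2 in S14), and the separator passes all N2, so N2 in S9 = N2 in S14 = 242.65 tonne/day.
VCM in S9: m_A = 125×0.604 + (1−0.204)·(1−0.762)·m_A, so m_A = 75.5/0.8106 = 93.146 tonne/day.
S14 = (1−0.762)×93.146 + 242.65 = 264.82 tonne/day.
Purge S10 = 0.204×264.82 = 54.022 tonne/day.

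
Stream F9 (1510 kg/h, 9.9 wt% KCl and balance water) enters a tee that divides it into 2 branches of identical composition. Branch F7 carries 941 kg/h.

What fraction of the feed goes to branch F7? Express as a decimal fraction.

0.623

Fraction to F7 = 941/1510 = 0.6232.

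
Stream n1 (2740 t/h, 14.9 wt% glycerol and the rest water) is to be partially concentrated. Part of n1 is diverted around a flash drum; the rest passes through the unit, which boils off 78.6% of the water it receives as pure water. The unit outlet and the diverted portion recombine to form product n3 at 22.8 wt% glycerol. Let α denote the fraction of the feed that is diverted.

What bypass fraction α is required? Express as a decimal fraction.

All 2740×0.149 = 408.26 t/h of glycerol reaches n3, so n3 = 408.26/0.228 = 1790.6 t/h and vapour = 949.39 t/h.
The evaporator receives (1−α)·2740 of feed at 0.851 water and removes 0.786 of that water:
0.786×0.851×(1−α)×2740 = 949.39
(1−α) = 949.39/1832.7 = 0.5180;  α = 0.4820.

0.482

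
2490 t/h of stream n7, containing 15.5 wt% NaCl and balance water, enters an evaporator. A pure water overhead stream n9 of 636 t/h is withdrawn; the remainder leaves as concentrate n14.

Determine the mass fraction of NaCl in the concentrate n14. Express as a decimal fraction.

0.2082

NaCl is not removed: 2490×0.155 = 385.95 t/h of NaCl enters n14.
Concentrate = 2490 − 636 = 1854 t/h.
Mass fraction = 385.95/1854 = 0.2082.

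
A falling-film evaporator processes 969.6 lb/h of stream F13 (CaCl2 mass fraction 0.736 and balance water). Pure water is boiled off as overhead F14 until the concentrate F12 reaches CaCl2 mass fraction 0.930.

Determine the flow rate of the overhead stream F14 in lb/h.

202.3 lb/h

CaCl2 is conserved: 969.6×0.736 = 713.63 lb/h all reports to the concentrate.
Concentrate = 713.63/(target fraction) = 767.34 lb/h.
Overhead = 969.6 − 767.34 = 202.26 lb/h.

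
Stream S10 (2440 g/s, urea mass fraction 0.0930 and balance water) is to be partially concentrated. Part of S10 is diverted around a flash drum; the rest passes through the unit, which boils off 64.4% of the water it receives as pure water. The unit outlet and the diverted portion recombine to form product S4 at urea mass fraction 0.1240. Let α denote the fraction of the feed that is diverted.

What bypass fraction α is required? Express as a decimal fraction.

0.572

All 2440×0.093 = 226.92 g/s of urea reaches S4, so S4 = 226.92/0.124 = 1830 g/s and vapour = 610 g/s.
The evaporator receives (1−α)·2440 of feed at 0.907 water and removes 0.644 of that water:
0.644×0.907×(1−α)×2440 = 610
(1−α) = 610/1425.2 = 0.4280;  α = 0.5720.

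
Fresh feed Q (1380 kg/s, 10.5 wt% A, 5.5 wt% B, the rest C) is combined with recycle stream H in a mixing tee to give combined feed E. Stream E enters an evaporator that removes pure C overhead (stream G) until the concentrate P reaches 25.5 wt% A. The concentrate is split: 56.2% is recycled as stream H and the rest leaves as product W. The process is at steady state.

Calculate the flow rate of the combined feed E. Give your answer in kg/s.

Overall A balance (none leaves overhead): A in fresh feed = A in product, i.e. 1380×0.105 = (1−0.562)·P·0.255.
P = 144.9/(0.255×0.438) = 1297.3 kg/s.
Recycle H = 0.562×1297.3 = 729.11 kg/s.
Combined feed E = 1380 + 729.11 = 2109.1 kg/s.

2109 kg/s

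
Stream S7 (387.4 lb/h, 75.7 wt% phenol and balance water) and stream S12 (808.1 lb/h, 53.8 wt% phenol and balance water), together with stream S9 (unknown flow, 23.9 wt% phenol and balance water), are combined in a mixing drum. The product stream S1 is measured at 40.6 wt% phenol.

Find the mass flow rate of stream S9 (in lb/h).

1453 lb/h

Let S9 be the unknown flow. Total out = 1195.5 + S9.
phenol balance: 728.02 + 0.239·S9 = 0.406·(1195.5 + S9)
(0.239 − 0.406)·S9 = 0.406×1195.5 − 728.02 = -242.65
S9 = -242.65 / -0.167 = 1453 lb/h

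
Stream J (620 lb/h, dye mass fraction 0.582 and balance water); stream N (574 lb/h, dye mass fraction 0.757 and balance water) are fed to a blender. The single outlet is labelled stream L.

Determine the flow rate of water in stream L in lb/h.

water out = water in = 620×0.418 + 574×0.243 = 398.64 lb/h.

398.6 lb/h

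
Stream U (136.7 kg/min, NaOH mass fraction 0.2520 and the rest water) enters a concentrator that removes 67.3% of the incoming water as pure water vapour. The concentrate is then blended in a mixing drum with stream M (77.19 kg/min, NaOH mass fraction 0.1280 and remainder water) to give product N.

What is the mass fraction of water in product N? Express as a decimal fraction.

0.6944

Vapour removed = 0.673×0.748×136.7 = 68.815 kg/min; concentrate = 67.885 kg/min.
water reaching the mixer = 33.436 (from concentrate) + 77.19×0.872 = 100.75 kg/min.
Product flow = 67.885 + 77.19 = 145.07 kg/min; water fraction = 0.6944.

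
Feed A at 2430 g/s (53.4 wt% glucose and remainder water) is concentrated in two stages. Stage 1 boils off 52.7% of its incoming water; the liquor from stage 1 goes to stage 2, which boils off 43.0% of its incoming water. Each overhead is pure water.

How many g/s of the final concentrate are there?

1603 g/s

water in feed = 2430×0.466 = 1132.4 g/s.
After stage 1: water left = (1−0.527)×1132.4 = 535.62; stream total = 1833.2 g/s.
After stage 2: water left = (1−0.430)×535.62 = 305.3; final concentrate = 1602.9 g/s.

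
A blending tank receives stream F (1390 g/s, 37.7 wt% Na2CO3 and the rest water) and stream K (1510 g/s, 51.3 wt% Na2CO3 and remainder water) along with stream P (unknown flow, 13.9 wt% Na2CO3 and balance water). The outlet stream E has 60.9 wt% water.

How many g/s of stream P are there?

653.8 g/s

Let P be the unknown flow. Total out = 2900 + P.
water balance: 1601.3 + 0.861·P = 0.609·(2900 + P)
(0.861 − 0.609)·P = 0.609×2900 − 1601.3 = 164.76
P = 164.76 / 0.252 = 653.81 g/s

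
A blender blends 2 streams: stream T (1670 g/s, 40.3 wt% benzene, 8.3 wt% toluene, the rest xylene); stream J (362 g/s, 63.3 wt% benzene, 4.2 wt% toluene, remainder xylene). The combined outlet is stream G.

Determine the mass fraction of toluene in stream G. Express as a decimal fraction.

0.0757

Total flow out = 1670 + 362 = 2032 g/s.
toluene in = 1670×0.083 + 362×0.042 = 153.81 g/s.
toluene mass fraction in G = 153.81/2032 = 0.0757.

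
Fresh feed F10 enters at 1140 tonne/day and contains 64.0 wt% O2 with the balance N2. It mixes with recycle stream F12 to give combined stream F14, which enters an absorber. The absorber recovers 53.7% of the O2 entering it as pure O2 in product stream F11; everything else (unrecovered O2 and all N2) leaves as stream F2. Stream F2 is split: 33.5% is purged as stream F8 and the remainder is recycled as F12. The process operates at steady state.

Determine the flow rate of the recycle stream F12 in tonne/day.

N2 enters only via F10 and leaves only via the purge: 1140×0.360 = 0.335×(N2 in F2), and the absorber passes all N2, so N2 in F14 = N2 in F2 = 1225.1 tonne/day.
O2 in F14: m_A = 1140×0.640 + (1−0.335)·(1−0.537)·m_A, so m_A = 729.6/0.6921 = 1054.2 tonne/day.
F2 = (1−0.537)×1054.2 + 1225.1 = 1713.2 tonne/day.
Recycle F12 = (1−0.335)×1713.2 = 1139.2 tonne/day.

1139 tonne/day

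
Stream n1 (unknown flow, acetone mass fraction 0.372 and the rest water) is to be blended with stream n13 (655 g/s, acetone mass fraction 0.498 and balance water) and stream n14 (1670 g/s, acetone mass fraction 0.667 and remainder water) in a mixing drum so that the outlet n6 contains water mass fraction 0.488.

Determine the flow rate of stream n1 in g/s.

1783 g/s

Let n1 be the unknown flow. Total out = 2325 + n1.
water balance: 884.92 + 0.628·n1 = 0.488·(2325 + n1)
(0.628 − 0.488)·n1 = 0.488×2325 − 884.92 = 249.68
n1 = 249.68 / 0.140 = 1783.4 g/s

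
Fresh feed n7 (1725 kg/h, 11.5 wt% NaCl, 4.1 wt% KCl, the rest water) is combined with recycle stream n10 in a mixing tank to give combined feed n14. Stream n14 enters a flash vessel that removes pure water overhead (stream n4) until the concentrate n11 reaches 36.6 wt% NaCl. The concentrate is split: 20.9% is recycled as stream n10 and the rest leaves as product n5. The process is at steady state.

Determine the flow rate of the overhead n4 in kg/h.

1183 kg/h

Overall NaCl balance (none leaves overhead): NaCl in fresh feed = NaCl in product, i.e. 1725×0.115 = (1−0.209)·n11·0.366.
n11 = 198.38/(0.366×0.791) = 685.22 kg/h.
Recycle n10 = 0.209×685.22 = 143.21 kg/h.
Combined feed n14 = 1725 + 143.21 = 1868.2 kg/h.
Overhead n4 = n14 − n11 = 1868.2 − 685.22 = 1183 kg/h.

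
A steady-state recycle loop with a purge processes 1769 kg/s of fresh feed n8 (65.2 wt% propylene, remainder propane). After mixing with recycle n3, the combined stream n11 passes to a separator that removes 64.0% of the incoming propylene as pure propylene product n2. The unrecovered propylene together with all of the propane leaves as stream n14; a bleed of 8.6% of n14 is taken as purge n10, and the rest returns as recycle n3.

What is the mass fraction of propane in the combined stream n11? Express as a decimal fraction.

0.8064

propane enters only via n8 and leaves only via the purge: 1769×0.348 = 0.086×(propane in n14), and the separator passes all propane, so propane in n11 = propane in n14 = 7158.3 kg/s.
propylene in n11: m_A = 1769×0.652 + (1−0.086)·(1−0.640)·m_A, so m_A = 1153.4/0.6710 = 1719 kg/s.
n11 = 1719 + 7158.3 = 8877.3 kg/s.
propane fraction in n11 = 7158.3/8877.3 = 0.8064.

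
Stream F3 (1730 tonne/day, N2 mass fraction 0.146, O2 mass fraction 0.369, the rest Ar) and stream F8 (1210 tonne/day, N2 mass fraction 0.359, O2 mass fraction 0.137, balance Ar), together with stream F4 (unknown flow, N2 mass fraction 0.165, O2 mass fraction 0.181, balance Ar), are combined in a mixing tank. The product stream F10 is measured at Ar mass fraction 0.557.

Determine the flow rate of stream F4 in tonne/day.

1945 tonne/day

Let F4 be the unknown flow. Total out = 2940 + F4.
Ar balance: 1448.9 + 0.654·F4 = 0.557·(2940 + F4)
(0.654 − 0.557)·F4 = 0.557×2940 − 1448.9 = 188.69
F4 = 188.69 / 0.097 = 1945.3 tonne/day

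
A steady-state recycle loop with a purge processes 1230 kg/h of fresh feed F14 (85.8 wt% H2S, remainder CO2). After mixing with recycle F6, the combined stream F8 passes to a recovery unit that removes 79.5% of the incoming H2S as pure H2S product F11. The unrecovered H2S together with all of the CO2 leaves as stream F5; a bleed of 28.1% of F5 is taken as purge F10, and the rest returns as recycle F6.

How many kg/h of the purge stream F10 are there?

246 kg/h

CO2 enters only via F14 and leaves only via the purge: 1230×0.142 = 0.281×(CO2 in F5), and the recovery unit passes all CO2, so CO2 in F8 = CO2 in F5 = 621.57 kg/h.
H2S in F8: m_A = 1230×0.858 + (1−0.281)·(1−0.795)·m_A, so m_A = 1055.3/0.8526 = 1237.8 kg/h.
F5 = (1−0.795)×1237.8 + 621.57 = 875.31 kg/h.
Purge F10 = 0.281×875.31 = 245.96 kg/h.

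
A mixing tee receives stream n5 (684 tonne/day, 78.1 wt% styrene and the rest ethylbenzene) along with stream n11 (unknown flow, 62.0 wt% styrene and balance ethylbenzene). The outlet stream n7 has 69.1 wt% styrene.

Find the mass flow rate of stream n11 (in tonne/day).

867 tonne/day

Let n11 be the unknown flow. Total out = 684 + n11.
styrene balance: 534.2 + 0.620·n11 = 0.691·(684 + n11)
(0.620 − 0.691)·n11 = 0.691×684 − 534.2 = -61.56
n11 = -61.56 / -0.071 = 867.04 tonne/day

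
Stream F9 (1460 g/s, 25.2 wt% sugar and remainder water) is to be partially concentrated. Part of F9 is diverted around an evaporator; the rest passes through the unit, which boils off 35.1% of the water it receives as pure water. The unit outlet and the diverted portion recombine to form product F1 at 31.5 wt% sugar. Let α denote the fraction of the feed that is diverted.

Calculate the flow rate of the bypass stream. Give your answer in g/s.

347.8 g/s

All 1460×0.252 = 367.92 g/s of sugar reaches F1, so F1 = 367.92/0.315 = 1168 g/s and vapour = 292 g/s.
The evaporator receives (1−α)·1460 of feed at 0.748 water and removes 0.351 of that water:
0.351×0.748×(1−α)×1460 = 292
(1−α) = 292/383.32 = 0.7618;  α = 0.2382.
Bypass flow = 0.2382×1460 = 347.82 g/s.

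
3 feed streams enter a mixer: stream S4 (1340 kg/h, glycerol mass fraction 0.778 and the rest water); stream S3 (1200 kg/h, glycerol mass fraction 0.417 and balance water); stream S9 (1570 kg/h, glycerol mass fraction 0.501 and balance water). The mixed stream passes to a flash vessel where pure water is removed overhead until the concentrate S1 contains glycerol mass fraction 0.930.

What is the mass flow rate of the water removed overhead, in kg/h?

glycerol entering = 1340×0.778 + 1200×0.417 + 1570×0.501 = 2329.5 kg/h.
All glycerol reports to S1, so S1 = 2329.5/0.930 = 2504.8 kg/h.
Total feed = 4110 kg/h; overhead = 4110 − 2504.8 = 1605.2 kg/h.

1605 kg/h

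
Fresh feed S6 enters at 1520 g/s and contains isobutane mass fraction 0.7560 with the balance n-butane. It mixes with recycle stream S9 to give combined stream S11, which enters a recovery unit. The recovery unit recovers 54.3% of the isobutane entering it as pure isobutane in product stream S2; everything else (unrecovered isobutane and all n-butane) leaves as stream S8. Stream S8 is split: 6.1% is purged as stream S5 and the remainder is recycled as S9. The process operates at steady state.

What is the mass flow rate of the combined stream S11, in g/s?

n-butane enters only via S6 and leaves only via the purge: 1520×0.244 = 0.061×(n-butane in S8), and the recovery unit passes all n-butane, so n-butane in S11 = n-butane in S8 = 6080 g/s.
isobutane in S11: m_A = 1520×0.756 + (1−0.061)·(1−0.543)·m_A, so m_A = 1149.1/0.5709 = 2012.9 g/s.
S11 = 2012.9 + 6080 = 8092.9 g/s.

8093 g/s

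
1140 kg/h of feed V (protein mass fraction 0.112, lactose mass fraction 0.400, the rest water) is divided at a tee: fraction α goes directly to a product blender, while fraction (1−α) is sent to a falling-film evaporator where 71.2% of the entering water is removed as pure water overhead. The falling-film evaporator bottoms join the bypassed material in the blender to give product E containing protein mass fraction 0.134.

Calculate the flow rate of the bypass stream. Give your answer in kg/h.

601.3 kg/h

All 1140×0.112 = 127.68 kg/h of protein reaches E, so E = 127.68/0.134 = 952.84 kg/h and vapour = 187.16 kg/h.
The evaporator receives (1−α)·1140 of feed at 0.488 water and removes 0.712 of that water:
0.712×0.488×(1−α)×1140 = 187.16
(1−α) = 187.16/396.1 = 0.4725;  α = 0.5275.
Bypass flow = 0.5275×1140 = 601.33 kg/h.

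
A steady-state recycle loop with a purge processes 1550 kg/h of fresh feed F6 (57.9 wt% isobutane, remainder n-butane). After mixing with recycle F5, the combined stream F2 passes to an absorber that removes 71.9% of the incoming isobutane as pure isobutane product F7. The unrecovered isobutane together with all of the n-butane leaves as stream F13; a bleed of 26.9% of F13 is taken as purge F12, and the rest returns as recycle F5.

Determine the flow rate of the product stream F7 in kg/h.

812.1 kg/h

isobutane in F2: m_A = 1550×0.579 + (1−0.269)·(1−0.719)·m_A, so m_A = 897.45/0.7946 = 1129.5 kg/h.
Product F7 = 0.719×1129.5 = 812.08 kg/h.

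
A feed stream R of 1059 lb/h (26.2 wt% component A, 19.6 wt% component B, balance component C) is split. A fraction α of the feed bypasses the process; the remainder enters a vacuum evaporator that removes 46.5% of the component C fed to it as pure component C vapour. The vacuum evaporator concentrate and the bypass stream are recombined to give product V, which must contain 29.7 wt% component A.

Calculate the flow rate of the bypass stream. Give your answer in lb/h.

563.8 lb/h

All 1059×0.262 = 277.46 lb/h of component A reaches V, so V = 277.46/0.297 = 934.2 lb/h and vapour = 124.8 lb/h.
The evaporator receives (1−α)·1059 of feed at 0.542 component C and removes 0.465 of that component C:
0.465×0.542×(1−α)×1059 = 124.8
(1−α) = 124.8/266.9 = 0.4676;  α = 0.5324.
Bypass flow = 0.5324×1059 = 563.83 lb/h.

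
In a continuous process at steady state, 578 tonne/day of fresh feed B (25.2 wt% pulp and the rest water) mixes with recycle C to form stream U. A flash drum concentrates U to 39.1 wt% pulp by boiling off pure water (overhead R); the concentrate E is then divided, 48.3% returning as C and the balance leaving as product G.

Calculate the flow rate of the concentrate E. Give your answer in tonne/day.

Overall pulp balance (none leaves overhead): pulp in fresh feed = pulp in product, i.e. 578×0.252 = (1−0.483)·E·0.391.
E = 145.66/(0.391×0.517) = 720.54 tonne/day.

720.5 tonne/day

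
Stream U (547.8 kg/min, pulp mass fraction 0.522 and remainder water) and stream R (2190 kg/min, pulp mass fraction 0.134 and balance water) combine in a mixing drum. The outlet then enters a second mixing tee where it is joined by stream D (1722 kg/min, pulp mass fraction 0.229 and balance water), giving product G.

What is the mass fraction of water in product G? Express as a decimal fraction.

Overall, product flow = 4459.8 kg/min.
water in = 547.8×0.478 + 2190×0.866 + 1722×0.771 = 3486.1 kg/min.
water fraction in G = 0.782.

0.782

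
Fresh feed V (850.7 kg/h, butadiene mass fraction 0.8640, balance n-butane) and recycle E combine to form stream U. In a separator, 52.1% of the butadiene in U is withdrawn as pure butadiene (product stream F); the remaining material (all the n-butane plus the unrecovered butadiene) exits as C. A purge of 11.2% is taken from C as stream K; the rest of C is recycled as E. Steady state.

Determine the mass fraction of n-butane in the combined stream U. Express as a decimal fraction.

0.4468

n-butane enters only via V and leaves only via the purge: 850.7×0.136 = 0.112×(n-butane in C), and the separator passes all n-butane, so n-butane in U = n-butane in C = 1033 kg/h.
butadiene in U: m_A = 850.7×0.864 + (1−0.112)·(1−0.521)·m_A, so m_A = 735/0.5746 = 1279.1 kg/h.
U = 1279.1 + 1033 = 2312 kg/h.
n-butane fraction in U = 1033/2312 = 0.4468.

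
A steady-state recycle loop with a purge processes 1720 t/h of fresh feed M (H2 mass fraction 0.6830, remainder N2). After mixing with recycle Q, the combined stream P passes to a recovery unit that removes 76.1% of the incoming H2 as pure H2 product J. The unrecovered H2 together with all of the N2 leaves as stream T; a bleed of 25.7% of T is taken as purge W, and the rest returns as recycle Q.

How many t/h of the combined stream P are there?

N2 enters only via M and leaves only via the purge: 1720×0.317 = 0.257×(N2 in T), and the recovery unit passes all N2, so N2 in P = N2 in T = 2121.6 t/h.
H2 in P: m_A = 1720×0.683 + (1−0.257)·(1−0.761)·m_A, so m_A = 1174.8/0.8224 = 1428.4 t/h.
P = 1428.4 + 2121.6 = 3550 t/h.

3550 t/h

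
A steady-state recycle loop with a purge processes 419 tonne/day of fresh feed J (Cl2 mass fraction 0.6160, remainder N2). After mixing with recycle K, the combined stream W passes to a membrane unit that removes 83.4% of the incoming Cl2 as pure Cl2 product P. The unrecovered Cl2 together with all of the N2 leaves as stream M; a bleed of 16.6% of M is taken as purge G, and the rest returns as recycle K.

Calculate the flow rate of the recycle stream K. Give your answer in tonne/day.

N2 enters only via J and leaves only via the purge: 419×0.384 = 0.166×(N2 in M), and the membrane unit passes all N2, so N2 in W = N2 in M = 969.25 tonne/day.
Cl2 in W: m_A = 419×0.616 + (1−0.166)·(1−0.834)·m_A, so m_A = 258.1/0.8616 = 299.58 tonne/day.
M = (1−0.834)×299.58 + 969.25 = 1019 tonne/day.
Recycle K = (1−0.166)×1019 = 849.83 tonne/day.

849.8 tonne/day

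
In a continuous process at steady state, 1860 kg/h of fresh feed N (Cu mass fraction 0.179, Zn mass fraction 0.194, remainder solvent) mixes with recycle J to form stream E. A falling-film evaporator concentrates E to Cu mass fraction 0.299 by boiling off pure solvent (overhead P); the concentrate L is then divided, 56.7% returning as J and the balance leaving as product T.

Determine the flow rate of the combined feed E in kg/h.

3318 kg/h

Overall Cu balance (none leaves overhead): Cu in fresh feed = Cu in product, i.e. 1860×0.179 = (1−0.567)·L·0.299.
L = 332.94/(0.299×0.433) = 2571.6 kg/h.
Recycle J = 0.567×2571.6 = 1458.1 kg/h.
Combined feed E = 1860 + 1458.1 = 3318.1 kg/h.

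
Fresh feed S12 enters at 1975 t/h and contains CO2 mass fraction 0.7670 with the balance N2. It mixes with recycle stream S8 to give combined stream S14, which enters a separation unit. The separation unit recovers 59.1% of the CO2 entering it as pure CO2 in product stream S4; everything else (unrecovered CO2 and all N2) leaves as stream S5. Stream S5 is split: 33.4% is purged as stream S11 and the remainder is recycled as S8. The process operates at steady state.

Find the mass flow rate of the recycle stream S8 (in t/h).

1485 t/h

N2 enters only via S12 and leaves only via the purge: 1975×0.233 = 0.334×(N2 in S5), and the separation unit passes all N2, so N2 in S14 = N2 in S5 = 1377.8 t/h.
CO2 in S14: m_A = 1975×0.767 + (1−0.334)·(1−0.591)·m_A, so m_A = 1514.8/0.7276 = 2081.9 t/h.
S5 = (1−0.591)×2081.9 + 1377.8 = 2229.3 t/h.
Recycle S8 = (1−0.334)×2229.3 = 1484.7 t/h.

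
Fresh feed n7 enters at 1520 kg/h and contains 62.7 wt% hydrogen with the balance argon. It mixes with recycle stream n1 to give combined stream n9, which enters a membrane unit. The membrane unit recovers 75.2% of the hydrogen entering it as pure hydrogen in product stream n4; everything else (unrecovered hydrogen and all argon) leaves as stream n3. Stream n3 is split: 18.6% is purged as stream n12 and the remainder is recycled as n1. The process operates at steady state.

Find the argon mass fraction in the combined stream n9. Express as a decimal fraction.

argon enters only via n7 and leaves only via the purge: 1520×0.373 = 0.186×(argon in n3), and the membrane unit passes all argon, so argon in n9 = argon in n3 = 3048.2 kg/h.
hydrogen in n9: m_A = 1520×0.627 + (1−0.186)·(1−0.752)·m_A, so m_A = 953.04/0.7981 = 1194.1 kg/h.
n9 = 1194.1 + 3048.2 = 4242.3 kg/h.
argon fraction in n9 = 3048.2/4242.3 = 0.7185.

0.7185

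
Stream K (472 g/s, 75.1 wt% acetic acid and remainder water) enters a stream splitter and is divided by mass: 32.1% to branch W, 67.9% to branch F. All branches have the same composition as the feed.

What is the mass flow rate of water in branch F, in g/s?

Branch F total = 0.679×472 = 320.49 g/s.
water in F = 0.249×320.49 = 79.802 g/s.

79.8 g/s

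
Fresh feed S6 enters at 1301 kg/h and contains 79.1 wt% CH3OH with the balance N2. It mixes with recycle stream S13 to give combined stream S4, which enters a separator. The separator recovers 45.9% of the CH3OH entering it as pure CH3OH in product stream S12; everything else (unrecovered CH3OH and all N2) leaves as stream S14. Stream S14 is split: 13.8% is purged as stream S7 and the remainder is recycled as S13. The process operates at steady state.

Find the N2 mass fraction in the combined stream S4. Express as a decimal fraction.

N2 enters only via S6 and leaves only via the purge: 1301×0.209 = 0.138×(N2 in S14), and the separator passes all N2, so N2 in S4 = N2 in S14 = 1970.4 kg/h.
CH3OH in S4: m_A = 1301×0.791 + (1−0.138)·(1−0.459)·m_A, so m_A = 1029.1/0.5337 = 1928.4 kg/h.
S4 = 1928.4 + 1970.4 = 3898.7 kg/h.
N2 fraction in S4 = 1970.4/3898.7 = 0.5054.

0.5054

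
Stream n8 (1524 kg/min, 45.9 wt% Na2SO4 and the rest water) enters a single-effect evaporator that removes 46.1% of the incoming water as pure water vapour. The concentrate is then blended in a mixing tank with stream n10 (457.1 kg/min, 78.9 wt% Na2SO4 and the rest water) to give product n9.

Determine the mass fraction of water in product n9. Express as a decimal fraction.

0.338

Vapour removed = 0.461×0.541×1524 = 380.09 kg/min; concentrate = 1143.9 kg/min.
water reaching the mixer = 444.4 (from concentrate) + 457.1×0.211 = 540.84 kg/min.
Product flow = 1143.9 + 457.1 = 1601 kg/min; water fraction = 0.338.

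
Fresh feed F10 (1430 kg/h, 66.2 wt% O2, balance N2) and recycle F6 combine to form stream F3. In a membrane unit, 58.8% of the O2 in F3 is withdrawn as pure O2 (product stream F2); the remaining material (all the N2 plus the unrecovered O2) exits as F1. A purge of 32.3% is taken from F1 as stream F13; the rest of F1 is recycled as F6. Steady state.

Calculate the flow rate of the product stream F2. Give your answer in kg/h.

772 kg/h

O2 in F3: m_A = 1430×0.662 + (1−0.323)·(1−0.588)·m_A, so m_A = 946.66/0.7211 = 1312.8 kg/h.
Product F2 = 0.588×1312.8 = 771.95 kg/h.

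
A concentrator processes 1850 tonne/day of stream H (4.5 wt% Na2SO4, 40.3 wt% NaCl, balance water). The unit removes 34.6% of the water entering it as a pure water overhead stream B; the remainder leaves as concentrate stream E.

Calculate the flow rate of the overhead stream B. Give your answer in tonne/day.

water entering = 1850×0.552 = 1021.2 tonne/day; overhead removed = 0.346×1021.2 = 353.34 tonne/day.

353.3 tonne/day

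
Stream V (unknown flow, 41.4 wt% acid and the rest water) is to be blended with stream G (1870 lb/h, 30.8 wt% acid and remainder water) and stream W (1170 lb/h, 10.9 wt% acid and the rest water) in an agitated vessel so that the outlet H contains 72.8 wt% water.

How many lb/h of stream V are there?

Let V be the unknown flow. Total out = 3040 + V.
water balance: 2336.5 + 0.586·V = 0.728·(3040 + V)
(0.586 − 0.728)·V = 0.728×3040 − 2336.5 = -123.39
V = -123.39 / -0.142 = 868.94 lb/h

868.9 lb/h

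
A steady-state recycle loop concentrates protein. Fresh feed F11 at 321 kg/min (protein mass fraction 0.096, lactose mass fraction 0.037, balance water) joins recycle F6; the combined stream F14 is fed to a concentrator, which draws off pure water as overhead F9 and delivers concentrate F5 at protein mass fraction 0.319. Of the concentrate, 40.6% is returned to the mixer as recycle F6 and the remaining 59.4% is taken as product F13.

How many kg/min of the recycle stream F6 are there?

66.03 kg/min

Overall protein balance (none leaves overhead): protein in fresh feed = protein in product, i.e. 321×0.096 = (1−0.406)·F5·0.319.
F5 = 30.816/(0.319×0.594) = 162.63 kg/min.
Recycle F6 = 0.406×162.63 = 66.028 kg/min.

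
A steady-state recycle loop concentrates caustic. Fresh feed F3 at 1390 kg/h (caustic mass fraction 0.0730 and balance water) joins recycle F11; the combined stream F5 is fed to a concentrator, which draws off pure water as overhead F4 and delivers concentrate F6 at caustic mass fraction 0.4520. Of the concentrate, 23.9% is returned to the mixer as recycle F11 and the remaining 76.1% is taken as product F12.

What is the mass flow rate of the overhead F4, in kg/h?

1166 kg/h

Overall caustic balance (none leaves overhead): caustic in fresh feed = caustic in product, i.e. 1390×0.073 = (1−0.239)·F6·0.452.
F6 = 101.47/(0.452×0.761) = 294.99 kg/h.
Recycle F11 = 0.239×294.99 = 70.504 kg/h.
Combined feed F5 = 1390 + 70.504 = 1460.5 kg/h.
Overhead F4 = F5 − F6 = 1460.5 − 294.99 = 1165.5 kg/h.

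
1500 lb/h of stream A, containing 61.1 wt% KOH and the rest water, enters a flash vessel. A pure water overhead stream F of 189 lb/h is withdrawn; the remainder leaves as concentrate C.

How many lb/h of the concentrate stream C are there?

1311 lb/h

Concentrate = 1500 − 189 = 1311 lb/h.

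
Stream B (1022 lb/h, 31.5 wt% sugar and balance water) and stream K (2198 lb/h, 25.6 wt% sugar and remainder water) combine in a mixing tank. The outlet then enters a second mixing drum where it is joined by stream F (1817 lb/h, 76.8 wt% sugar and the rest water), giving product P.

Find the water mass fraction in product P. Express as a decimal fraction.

0.547

Overall, product flow = 5037 lb/h.
water in = 1022×0.685 + 2198×0.744 + 1817×0.232 = 2756.9 lb/h.
water fraction in P = 0.547.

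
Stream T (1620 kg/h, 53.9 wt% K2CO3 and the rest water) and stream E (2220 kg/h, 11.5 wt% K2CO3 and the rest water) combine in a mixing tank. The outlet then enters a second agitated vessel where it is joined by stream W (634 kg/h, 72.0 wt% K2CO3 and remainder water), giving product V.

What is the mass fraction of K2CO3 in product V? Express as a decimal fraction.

Overall, product flow = 4474 kg/h.
K2CO3 in = 1620×0.539 + 2220×0.115 + 634×0.720 = 1585 kg/h.
K2CO3 fraction in V = 0.354.

0.354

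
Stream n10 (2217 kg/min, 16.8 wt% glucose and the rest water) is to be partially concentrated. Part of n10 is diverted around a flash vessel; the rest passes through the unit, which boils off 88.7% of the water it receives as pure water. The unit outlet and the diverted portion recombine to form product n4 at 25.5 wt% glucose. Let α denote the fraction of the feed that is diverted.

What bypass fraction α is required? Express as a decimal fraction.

0.538

All 2217×0.168 = 372.46 kg/min of glucose reaches n4, so n4 = 372.46/0.255 = 1460.6 kg/min and vapour = 756.39 kg/min.
The evaporator receives (1−α)·2217 of feed at 0.832 water and removes 0.887 of that water:
0.887×0.832×(1−α)×2217 = 756.39
(1−α) = 756.39/1636.1 = 0.4623;  α = 0.5377.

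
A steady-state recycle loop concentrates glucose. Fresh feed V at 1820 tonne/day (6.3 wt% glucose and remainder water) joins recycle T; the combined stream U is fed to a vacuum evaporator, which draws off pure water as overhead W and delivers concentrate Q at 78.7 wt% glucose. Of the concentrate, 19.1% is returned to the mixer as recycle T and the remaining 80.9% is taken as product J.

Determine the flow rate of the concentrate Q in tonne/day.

180.1 tonne/day

Overall glucose balance (none leaves overhead): glucose in fresh feed = glucose in product, i.e. 1820×0.063 = (1−0.191)·Q·0.787.
Q = 114.66/(0.787×0.809) = 180.09 tonne/day.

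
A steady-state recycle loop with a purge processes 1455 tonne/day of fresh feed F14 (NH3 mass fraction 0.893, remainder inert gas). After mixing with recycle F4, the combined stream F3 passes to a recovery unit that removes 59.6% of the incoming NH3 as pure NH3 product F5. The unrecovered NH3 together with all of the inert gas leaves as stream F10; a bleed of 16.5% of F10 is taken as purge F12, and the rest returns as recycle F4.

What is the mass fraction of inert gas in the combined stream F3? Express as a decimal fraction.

inert gas enters only via F14 and leaves only via the purge: 1455×0.107 = 0.165×(inert gas in F10), and the recovery unit passes all inert gas, so inert gas in F3 = inert gas in F10 = 943.55 tonne/day.
NH3 in F3: m_A = 1455×0.893 + (1−0.165)·(1−0.596)·m_A, so m_A = 1299.3/0.6627 = 1960.8 tonne/day.
F3 = 1960.8 + 943.55 = 2904.3 tonne/day.
inert gas fraction in F3 = 943.55/2904.3 = 0.325.

0.325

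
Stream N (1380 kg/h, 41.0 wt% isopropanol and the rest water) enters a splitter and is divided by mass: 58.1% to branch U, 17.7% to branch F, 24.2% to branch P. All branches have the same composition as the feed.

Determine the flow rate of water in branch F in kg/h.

Branch F total = 0.177×1380 = 244.26 kg/h.
water in F = 0.590×244.26 = 144.11 kg/h.

144.1 kg/h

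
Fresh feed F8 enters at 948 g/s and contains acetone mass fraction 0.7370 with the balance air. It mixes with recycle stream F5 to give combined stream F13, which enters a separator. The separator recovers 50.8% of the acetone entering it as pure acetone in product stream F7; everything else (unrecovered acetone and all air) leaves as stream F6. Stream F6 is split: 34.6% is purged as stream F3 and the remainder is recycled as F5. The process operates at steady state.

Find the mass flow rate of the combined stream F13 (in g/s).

1751 g/s

air enters only via F8 and leaves only via the purge: 948×0.263 = 0.346×(air in F6), and the separator passes all air, so air in F13 = air in F6 = 720.59 g/s.
acetone in F13: m_A = 948×0.737 + (1−0.346)·(1−0.508)·m_A, so m_A = 698.68/0.6782 = 1030.1 g/s.
F13 = 1030.1 + 720.59 = 1750.7 g/s.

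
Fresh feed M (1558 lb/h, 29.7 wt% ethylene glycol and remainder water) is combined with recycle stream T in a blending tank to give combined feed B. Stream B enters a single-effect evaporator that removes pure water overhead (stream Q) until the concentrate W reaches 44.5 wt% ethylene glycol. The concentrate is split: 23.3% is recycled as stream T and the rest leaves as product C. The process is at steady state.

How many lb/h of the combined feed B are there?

Overall ethylene glycol balance (none leaves overhead): ethylene glycol in fresh feed = ethylene glycol in product, i.e. 1558×0.297 = (1−0.233)·W·0.445.
W = 462.73/(0.445×0.767) = 1355.7 lb/h.
Recycle T = 0.233×1355.7 = 315.88 lb/h.
Combined feed B = 1558 + 315.88 = 1873.9 lb/h.

1874 lb/h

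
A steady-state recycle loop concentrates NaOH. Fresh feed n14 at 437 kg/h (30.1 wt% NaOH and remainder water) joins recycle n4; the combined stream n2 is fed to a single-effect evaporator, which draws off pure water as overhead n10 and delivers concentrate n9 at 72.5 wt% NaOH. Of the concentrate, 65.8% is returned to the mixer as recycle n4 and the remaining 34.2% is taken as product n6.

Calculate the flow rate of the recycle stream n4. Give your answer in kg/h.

Overall NaOH balance (none leaves overhead): NaOH in fresh feed = NaOH in product, i.e. 437×0.301 = (1−0.658)·n9·0.725.
n9 = 131.54/(0.725×0.342) = 530.5 kg/h.
Recycle n4 = 0.658×530.5 = 349.07 kg/h.

349.1 kg/h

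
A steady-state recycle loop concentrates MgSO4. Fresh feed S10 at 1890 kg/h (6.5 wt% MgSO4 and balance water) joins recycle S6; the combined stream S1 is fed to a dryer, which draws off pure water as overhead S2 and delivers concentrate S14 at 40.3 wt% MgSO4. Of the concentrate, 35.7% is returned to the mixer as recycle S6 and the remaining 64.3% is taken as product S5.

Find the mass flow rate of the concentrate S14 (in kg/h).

Overall MgSO4 balance (none leaves overhead): MgSO4 in fresh feed = MgSO4 in product, i.e. 1890×0.065 = (1−0.357)·S14·0.403.
S14 = 122.85/(0.403×0.643) = 474.09 kg/h.

474.1 kg/h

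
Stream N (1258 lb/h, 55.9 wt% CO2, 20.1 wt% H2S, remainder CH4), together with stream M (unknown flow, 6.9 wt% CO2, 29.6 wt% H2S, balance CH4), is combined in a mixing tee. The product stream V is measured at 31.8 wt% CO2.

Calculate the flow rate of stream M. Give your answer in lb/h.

Let M be the unknown flow. Total out = 1258 + M.
CO2 balance: 703.22 + 0.069·M = 0.318·(1258 + M)
(0.069 − 0.318)·M = 0.318×1258 − 703.22 = -303.18
M = -303.18 / -0.249 = 1217.6 lb/h

1218 lb/h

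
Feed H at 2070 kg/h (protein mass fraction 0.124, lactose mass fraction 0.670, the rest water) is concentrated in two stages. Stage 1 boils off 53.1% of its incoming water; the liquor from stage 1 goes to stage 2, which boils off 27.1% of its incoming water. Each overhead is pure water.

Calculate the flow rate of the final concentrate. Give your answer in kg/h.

water in feed = 2070×0.206 = 426.42 kg/h.
After stage 1: water left = (1−0.531)×426.42 = 199.99; stream total = 1843.6 kg/h.
After stage 2: water left = (1−0.271)×199.99 = 145.79; final concentrate = 1789.4 kg/h.

1789 kg/h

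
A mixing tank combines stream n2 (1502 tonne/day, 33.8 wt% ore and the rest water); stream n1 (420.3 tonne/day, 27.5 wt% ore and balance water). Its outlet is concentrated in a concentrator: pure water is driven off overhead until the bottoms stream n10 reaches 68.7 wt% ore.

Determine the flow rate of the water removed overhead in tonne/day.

ore entering = 1502×0.338 + 420.3×0.275 = 623.26 tonne/day.
All ore reports to n10, so n10 = 623.26/0.687 = 907.22 tonne/day.
Total feed = 1922.3 tonne/day; overhead = 1922.3 − 907.22 = 1015.1 tonne/day.

1015 tonne/day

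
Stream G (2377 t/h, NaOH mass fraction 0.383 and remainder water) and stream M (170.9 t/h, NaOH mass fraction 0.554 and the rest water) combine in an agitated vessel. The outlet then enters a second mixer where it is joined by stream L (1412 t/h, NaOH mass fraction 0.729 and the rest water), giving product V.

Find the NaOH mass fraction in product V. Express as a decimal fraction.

0.514

Overall, product flow = 3959.9 t/h.
NaOH in = 2377×0.383 + 170.9×0.554 + 1412×0.729 = 2034.4 t/h.
NaOH fraction in V = 0.514.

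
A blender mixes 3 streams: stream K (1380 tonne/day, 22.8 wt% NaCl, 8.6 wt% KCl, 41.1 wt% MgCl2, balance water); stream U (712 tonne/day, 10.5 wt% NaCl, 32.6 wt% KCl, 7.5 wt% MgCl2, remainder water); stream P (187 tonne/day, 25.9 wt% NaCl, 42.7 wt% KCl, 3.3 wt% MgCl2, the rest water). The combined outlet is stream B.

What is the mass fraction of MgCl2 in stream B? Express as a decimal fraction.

0.275

Total flow out = 1380 + 712 + 187 = 2279 tonne/day.
MgCl2 in = 1380×0.411 + 712×0.075 + 187×0.033 = 626.75 tonne/day.
MgCl2 mass fraction in B = 626.75/2279 = 0.275.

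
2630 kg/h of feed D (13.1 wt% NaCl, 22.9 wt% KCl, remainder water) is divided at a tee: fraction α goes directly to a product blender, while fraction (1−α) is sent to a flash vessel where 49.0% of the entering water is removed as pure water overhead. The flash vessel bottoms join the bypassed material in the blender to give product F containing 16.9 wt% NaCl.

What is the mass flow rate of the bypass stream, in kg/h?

All 2630×0.131 = 344.53 kg/h of NaCl reaches F, so F = 344.53/0.169 = 2038.6 kg/h and vapour = 591.36 kg/h.
The evaporator receives (1−α)·2630 of feed at 0.640 water and removes 0.490 of that water:
0.490×0.640×(1−α)×2630 = 591.36
(1−α) = 591.36/824.77 = 0.7170;  α = 0.2830.
Bypass flow = 0.2830×2630 = 744.28 kg/h.

744.3 kg/h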